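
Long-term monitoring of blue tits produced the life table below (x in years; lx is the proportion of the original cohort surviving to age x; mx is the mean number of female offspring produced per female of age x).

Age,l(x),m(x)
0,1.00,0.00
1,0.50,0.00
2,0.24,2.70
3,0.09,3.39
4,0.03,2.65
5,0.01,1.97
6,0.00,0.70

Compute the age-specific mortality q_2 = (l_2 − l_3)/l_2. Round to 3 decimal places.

0.625

q_2 = (l_2 − l_3) / l_2 = (0.24 − 0.09) / 0.24
     = 0.15 / 0.24 = 0.625 → 0.625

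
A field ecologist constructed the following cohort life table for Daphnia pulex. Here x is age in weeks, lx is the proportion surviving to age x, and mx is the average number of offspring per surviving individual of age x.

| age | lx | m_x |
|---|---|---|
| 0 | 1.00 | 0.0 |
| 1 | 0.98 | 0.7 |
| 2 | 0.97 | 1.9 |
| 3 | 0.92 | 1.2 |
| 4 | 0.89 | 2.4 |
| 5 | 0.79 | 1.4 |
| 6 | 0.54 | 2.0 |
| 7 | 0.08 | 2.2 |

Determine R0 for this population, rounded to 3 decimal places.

lx·mx by age: 0, 0.686, 1.843, 1.104, 2.136, 1.106, 1.08, 0.176
R0 = Σ lx·mx = 8.131 → 8.131

8.131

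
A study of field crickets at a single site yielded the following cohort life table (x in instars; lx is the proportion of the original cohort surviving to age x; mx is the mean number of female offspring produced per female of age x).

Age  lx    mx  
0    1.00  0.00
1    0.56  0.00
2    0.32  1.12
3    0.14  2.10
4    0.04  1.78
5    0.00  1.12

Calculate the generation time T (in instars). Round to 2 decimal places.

2.60

lx·mx: 0, 0, 0.3584, 0.294, 0.0712, 0 → R0 = 0.7236
x·lx·mx: 0, 0, 0.7168, 0.882, 0.2848, 0 → Σ = 1.8836
T = 1.8836 / 0.7236 = 2.603096… → 2.60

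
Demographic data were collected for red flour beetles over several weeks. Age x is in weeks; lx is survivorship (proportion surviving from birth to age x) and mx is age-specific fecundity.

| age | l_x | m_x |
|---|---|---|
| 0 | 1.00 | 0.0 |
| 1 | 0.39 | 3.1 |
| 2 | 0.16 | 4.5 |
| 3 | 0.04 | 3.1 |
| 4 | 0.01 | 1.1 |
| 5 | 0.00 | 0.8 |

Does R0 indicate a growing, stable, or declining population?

growing

R0 = Σ lx·mx = 0 + 1.209 + 0.72 + 0.124 + 0.011 + 0 = 2.064
R0 > 1, so the population is growing.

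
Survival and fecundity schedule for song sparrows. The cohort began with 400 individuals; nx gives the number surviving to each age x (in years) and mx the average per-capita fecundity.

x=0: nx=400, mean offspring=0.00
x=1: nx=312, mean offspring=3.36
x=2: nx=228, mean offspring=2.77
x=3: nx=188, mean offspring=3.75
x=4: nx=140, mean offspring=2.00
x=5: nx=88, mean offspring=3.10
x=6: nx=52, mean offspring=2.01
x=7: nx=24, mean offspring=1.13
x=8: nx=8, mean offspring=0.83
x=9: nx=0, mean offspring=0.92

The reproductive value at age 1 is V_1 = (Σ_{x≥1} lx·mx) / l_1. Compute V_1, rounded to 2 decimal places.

9.86

lx = nx/n0 = nx/400: 1, 0.78, 0.57, 0.47, 0.35, 0.22, 0.13, 0.06, 0.02, 0
lx·mx for x ≥ 1: 2.6208, 1.5789, 1.7625, 0.7, 0.682, 0.2613, 0.0678, 0.0166, 0 → sum = 7.6899
V_1 = 7.6899 / l_1 = 7.6899 / 0.78 = 9.858846… → 9.86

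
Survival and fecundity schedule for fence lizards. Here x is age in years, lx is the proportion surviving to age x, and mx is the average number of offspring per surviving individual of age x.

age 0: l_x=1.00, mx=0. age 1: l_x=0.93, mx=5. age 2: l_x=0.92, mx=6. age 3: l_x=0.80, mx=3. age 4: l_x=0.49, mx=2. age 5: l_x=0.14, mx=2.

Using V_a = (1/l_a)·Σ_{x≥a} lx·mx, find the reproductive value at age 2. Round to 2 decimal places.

lx·mx for x ≥ 2: 5.52, 2.4, 0.98, 0.28 → sum = 9.18
V_2 = 9.18 / l_2 = 9.18 / 0.92 = 9.978261… → 9.98

9.98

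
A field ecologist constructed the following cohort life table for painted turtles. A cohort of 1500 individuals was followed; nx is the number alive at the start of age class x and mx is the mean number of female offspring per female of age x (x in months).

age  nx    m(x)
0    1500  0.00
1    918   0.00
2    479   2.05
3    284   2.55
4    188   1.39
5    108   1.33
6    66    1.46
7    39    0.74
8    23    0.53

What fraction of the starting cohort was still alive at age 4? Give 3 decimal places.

0.125

l_4 = n_4/n_0 = 188/1500 = 0.125333… → 0.125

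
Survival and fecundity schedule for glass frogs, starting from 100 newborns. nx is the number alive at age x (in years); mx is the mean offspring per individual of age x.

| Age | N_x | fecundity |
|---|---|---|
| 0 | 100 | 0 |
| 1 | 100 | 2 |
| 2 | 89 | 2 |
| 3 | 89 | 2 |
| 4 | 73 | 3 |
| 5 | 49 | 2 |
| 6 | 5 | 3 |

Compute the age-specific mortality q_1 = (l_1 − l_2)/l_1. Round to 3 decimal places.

0.110

lx = nx/n0 = nx/100: 1, 1, 0.89, 0.89, 0.73, 0.49, 0.05
q_1 = (l_1 − l_2) / l_1 = (1 − 0.89) / 1
     = 0.11 / 1 = 0.11 → 0.110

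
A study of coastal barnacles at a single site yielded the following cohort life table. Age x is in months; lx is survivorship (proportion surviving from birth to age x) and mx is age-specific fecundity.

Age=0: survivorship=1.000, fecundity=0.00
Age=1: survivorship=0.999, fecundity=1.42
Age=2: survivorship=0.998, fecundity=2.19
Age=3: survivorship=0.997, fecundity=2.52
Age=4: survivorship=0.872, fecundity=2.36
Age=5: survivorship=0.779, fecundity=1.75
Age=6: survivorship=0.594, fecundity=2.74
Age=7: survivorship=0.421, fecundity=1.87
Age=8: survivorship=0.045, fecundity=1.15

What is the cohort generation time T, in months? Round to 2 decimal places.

lx·mx: 0, 1.41858, 2.18562, 2.51244, 2.05792, 1.36325, 1.62756, 0.78727, 0.05175 → R0 = 12.00439
x·lx·mx: 0, 1.41858, 4.37124, 7.53732, 8.23168, 6.81625, 9.76536, 5.51089, 0.414 → Σ = 44.06532
T = 44.06532 / 12.00439 = 3.670767… → 3.67

3.67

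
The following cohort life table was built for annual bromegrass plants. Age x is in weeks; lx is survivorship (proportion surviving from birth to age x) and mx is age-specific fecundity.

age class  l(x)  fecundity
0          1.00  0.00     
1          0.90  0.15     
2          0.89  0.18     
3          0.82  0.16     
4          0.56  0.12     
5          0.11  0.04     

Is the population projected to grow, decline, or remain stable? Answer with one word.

R0 = Σ lx·mx = 0 + 0.135 + 0.1602 + 0.1312 + 0.0672 + 0.0044 = 0.498
R0 < 1, so the population is declining.

declining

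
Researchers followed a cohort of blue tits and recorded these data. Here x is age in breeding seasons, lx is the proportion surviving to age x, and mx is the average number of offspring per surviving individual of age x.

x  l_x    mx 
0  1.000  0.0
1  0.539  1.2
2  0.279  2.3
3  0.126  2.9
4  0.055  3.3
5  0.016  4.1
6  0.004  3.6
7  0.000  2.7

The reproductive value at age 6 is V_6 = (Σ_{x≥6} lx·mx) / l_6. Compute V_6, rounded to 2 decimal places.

lx·mx for x ≥ 6: 0.0144, 0 → sum = 0.0144
V_6 = 0.0144 / l_6 = 0.0144 / 0.004 = 3.6 → 3.60

3.60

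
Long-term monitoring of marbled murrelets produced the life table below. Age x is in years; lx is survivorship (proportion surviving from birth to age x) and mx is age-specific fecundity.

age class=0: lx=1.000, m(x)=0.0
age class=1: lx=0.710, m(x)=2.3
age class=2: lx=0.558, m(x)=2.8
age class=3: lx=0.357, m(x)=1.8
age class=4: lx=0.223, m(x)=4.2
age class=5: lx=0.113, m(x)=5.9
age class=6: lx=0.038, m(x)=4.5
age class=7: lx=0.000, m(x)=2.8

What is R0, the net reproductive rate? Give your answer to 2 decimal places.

5.61

lx·mx by age: 0, 1.633, 1.5624, 0.6426, 0.9366, 0.6667, 0.171, 0
R0 = Σ lx·mx = 5.6123 → 5.61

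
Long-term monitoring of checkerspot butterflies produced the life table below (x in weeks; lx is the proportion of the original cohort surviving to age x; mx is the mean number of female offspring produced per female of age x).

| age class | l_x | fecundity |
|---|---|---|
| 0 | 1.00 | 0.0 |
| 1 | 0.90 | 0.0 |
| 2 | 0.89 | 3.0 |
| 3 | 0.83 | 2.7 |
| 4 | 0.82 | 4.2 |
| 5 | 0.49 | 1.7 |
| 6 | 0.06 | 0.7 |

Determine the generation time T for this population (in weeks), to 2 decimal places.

lx·mx: 0, 0, 2.67, 2.241, 3.444, 0.833, 0.042 → R0 = 9.23
x·lx·mx: 0, 0, 5.34, 6.723, 13.776, 4.165, 0.252 → Σ = 30.256
T = 30.256 / 9.23 = 3.278007… → 3.28

3.28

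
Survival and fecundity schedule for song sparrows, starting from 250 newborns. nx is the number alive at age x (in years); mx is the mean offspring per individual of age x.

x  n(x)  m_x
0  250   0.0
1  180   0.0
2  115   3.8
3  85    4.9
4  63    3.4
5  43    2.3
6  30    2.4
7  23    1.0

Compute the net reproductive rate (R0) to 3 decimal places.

lx = nx/n0 = nx/250: 1, 0.72, 0.46, 0.34, 0.252, 0.172, 0.12, 0.092
lx·mx by age: 0, 0, 1.748, 1.666, 0.8568, 0.3956, 0.288, 0.092
R0 = Σ lx·mx = 5.0464 → 5.046

5.046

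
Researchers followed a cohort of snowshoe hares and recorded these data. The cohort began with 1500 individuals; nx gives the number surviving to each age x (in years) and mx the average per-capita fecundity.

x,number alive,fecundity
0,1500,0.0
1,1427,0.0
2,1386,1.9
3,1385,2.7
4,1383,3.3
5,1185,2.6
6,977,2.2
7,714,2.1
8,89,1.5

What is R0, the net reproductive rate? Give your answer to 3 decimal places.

11.867

lx = nx/n0 = nx/1500: 1, 0.95133…, 0.924, 0.92333…, 0.922, 0.79, 0.65133…, 0.476, 0.05933…
lx·mx by age: 0, 0, 1.7556, 2.493…, 3.0426, 2.054, 1.432933…, 0.9996, 0.089…
R0 = Σ lx·mx = 11.866733… → 11.867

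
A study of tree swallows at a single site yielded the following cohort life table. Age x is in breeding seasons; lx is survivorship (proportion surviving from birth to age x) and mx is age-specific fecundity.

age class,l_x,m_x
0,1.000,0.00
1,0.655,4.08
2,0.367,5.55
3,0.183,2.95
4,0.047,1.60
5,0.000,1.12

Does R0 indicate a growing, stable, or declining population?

R0 = Σ lx·mx = 0 + 2.6724 + 2.03685 + 0.53985 + 0.0752 + 0 = 5.3243
R0 > 1, so the population is growing.

growing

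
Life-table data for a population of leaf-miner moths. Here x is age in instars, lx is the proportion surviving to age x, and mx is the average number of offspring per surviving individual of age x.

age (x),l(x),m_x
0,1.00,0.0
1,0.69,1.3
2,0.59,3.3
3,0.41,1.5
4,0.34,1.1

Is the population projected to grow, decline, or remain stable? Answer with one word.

growing

R0 = Σ lx·mx = 0 + 0.897 + 1.947 + 0.615 + 0.374 = 3.833
R0 > 1, so the population is growing.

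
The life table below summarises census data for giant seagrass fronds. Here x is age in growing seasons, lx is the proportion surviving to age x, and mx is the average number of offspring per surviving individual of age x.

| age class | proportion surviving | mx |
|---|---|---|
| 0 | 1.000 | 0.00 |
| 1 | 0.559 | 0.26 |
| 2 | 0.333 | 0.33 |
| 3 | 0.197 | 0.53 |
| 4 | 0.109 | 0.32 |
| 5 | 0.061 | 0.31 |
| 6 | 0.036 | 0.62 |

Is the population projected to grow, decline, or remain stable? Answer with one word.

declining

R0 = Σ lx·mx = 0 + 0.14534 + 0.10989 + 0.10441 + 0.03488 + 0.01891 + 0.02232 = 0.43575
R0 < 1, so the population is declining.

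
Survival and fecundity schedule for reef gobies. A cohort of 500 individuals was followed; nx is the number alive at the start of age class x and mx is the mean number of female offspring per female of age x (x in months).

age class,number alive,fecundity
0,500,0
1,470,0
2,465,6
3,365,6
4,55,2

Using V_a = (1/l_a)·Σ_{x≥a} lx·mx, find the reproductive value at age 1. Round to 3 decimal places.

lx = nx/n0 = nx/500: 1, 0.94, 0.93, 0.73, 0.11
lx·mx for x ≥ 1: 0, 5.58, 4.38, 0.22 → sum = 10.18
V_1 = 10.18 / l_1 = 10.18 / 0.94 = 10.829787… → 10.830

10.830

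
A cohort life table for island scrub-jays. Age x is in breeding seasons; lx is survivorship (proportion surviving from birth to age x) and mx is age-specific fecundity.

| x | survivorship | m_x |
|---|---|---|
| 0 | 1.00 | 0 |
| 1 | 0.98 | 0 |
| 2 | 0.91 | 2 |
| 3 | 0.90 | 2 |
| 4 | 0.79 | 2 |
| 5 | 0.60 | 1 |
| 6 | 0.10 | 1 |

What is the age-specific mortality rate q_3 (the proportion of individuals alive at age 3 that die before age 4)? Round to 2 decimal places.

q_3 = (l_3 − l_4) / l_3 = (0.9 − 0.79) / 0.9
     = 0.11 / 0.9 = 0.122222… → 0.12

0.12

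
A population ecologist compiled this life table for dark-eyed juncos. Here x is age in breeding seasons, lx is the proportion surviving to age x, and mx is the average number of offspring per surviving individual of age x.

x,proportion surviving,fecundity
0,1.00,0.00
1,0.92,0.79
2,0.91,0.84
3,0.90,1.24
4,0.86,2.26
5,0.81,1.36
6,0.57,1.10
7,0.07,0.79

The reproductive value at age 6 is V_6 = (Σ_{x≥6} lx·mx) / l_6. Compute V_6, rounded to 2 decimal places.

lx·mx for x ≥ 6: 0.627, 0.0553 → sum = 0.6823
V_6 = 0.6823 / l_6 = 0.6823 / 0.57 = 1.197018… → 1.20

1.20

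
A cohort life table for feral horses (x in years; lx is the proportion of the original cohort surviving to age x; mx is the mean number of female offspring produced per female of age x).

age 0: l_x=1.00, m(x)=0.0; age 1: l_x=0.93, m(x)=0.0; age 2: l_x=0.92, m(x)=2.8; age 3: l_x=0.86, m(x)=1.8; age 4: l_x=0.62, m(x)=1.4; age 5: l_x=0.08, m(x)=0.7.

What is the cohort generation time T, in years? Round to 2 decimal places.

lx·mx: 0, 0, 2.576, 1.548, 0.868, 0.056 → R0 = 5.048
x·lx·mx: 0, 0, 5.152, 4.644, 3.472, 0.28 → Σ = 13.548
T = 13.548 / 5.048 = 2.683835… → 2.68

2.68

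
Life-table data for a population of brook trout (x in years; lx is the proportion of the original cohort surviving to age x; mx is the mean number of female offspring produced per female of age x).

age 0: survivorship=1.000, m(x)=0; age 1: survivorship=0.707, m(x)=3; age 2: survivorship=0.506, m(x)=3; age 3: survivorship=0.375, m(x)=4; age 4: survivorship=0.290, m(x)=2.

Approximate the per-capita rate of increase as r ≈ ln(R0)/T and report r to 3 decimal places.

0.833

R0 = Σ lx·mx = 0 + 2.121 + 1.518 + 1.5 + 0.58 = 5.719
Σ x·lx·mx = 11.977; T = 11.977/5.719 = 2.09425…
r ≈ ln(R0)/T = ln(5.719)/2.09425… = 0.83266… → 0.833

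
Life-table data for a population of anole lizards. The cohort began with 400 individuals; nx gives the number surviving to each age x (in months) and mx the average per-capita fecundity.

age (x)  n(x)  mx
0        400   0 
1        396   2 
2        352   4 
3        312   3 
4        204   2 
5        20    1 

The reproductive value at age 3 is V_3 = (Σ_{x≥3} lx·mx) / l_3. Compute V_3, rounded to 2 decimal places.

lx = nx/n0 = nx/400: 1, 0.99, 0.88, 0.78, 0.51, 0.05
lx·mx for x ≥ 3: 2.34, 1.02, 0.05 → sum = 3.41
V_3 = 3.41 / l_3 = 3.41 / 0.78 = 4.371795… → 4.37

4.37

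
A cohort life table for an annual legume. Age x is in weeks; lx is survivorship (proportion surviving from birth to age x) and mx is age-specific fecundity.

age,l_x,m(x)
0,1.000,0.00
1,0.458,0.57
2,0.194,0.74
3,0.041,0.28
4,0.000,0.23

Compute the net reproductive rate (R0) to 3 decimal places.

lx·mx by age: 0, 0.26106, 0.14356, 0.01148, 0
R0 = Σ lx·mx = 0.4161 → 0.416

0.416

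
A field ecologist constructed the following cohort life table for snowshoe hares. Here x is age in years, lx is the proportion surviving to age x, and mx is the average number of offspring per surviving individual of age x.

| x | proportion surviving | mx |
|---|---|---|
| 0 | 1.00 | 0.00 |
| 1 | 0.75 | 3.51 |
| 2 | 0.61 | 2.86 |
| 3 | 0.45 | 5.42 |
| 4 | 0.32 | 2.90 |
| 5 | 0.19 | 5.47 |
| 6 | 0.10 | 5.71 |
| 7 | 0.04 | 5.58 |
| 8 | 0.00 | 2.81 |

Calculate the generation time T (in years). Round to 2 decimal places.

lx·mx: 0, 2.6325, 1.7446, 2.439, 0.928, 1.0393, 0.571, 0.2232, 0 → R0 = 9.5776
x·lx·mx: 0, 2.6325, 3.4892, 7.317, 3.712, 5.1965, 3.426, 1.5624, 0 → Σ = 27.3356
T = 27.3356 / 9.5776 = 2.854118… → 2.85

2.85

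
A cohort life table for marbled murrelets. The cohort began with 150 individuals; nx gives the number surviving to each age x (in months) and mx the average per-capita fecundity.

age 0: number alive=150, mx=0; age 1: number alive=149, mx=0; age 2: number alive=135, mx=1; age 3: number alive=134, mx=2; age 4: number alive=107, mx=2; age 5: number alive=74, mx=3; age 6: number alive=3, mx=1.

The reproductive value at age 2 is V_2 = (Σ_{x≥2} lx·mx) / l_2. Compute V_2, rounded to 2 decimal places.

lx = nx/n0 = nx/150: 1, 0.99333…, 0.9, 0.89333…, 0.71333…, 0.49333…, 0.02
lx·mx for x ≥ 2: 0.9, 1.786667…, 1.426667…, 1.48…, 0.02 → sum = 5.613333…
V_2 = 5.613333… / l_2 = 5.613333… / 0.9 = 6.237037… → 6.24

6.24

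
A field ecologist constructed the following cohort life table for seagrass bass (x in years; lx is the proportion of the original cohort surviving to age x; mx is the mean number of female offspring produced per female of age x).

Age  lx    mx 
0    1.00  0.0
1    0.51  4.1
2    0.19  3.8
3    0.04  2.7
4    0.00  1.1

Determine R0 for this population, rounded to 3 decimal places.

lx·mx by age: 0, 2.091, 0.722, 0.108, 0
R0 = Σ lx·mx = 2.921 → 2.921

2.921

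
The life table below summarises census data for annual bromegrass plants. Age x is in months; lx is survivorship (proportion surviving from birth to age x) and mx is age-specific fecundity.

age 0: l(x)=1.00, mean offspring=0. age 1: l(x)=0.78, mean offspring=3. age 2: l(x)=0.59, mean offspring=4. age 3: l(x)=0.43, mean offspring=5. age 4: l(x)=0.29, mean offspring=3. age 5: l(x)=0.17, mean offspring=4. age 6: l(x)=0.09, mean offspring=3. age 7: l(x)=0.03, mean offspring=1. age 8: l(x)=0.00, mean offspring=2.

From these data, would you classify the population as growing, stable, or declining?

growing

R0 = Σ lx·mx = 0 + 2.34 + 2.36 + 2.15 + 0.87 + 0.68 + 0.27 + 0.03 + 0 = 8.7
R0 > 1, so the population is growing.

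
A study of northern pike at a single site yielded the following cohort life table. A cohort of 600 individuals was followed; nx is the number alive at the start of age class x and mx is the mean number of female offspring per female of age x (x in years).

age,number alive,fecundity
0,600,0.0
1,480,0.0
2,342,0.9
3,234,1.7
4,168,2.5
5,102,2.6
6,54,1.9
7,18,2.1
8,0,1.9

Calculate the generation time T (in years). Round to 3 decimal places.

3.719

lx = nx/n0 = nx/600: 1, 0.8, 0.57, 0.39, 0.28, 0.17, 0.09, 0.03, 0
lx·mx: 0, 0, 0.513, 0.663, 0.7, 0.442, 0.171, 0.063, 0 → R0 = 2.552
x·lx·mx: 0, 0, 1.026, 1.989, 2.8, 2.21, 1.026, 0.441, 0 → Σ = 9.492
T = 9.492 / 2.552 = 3.719436… → 3.719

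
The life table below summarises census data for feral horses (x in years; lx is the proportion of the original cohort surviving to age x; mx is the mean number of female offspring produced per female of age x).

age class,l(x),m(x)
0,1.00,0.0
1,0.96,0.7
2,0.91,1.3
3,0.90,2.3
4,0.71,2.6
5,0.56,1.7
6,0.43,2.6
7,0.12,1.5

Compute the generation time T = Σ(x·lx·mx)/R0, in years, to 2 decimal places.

3.66

lx·mx: 0, 0.672, 1.183, 2.07, 1.846, 0.952, 1.118, 0.18 → R0 = 8.021
x·lx·mx: 0, 0.672, 2.366, 6.21, 7.384, 4.76, 6.708, 1.26 → Σ = 29.36
T = 29.36 / 8.021 = 3.660391… → 3.66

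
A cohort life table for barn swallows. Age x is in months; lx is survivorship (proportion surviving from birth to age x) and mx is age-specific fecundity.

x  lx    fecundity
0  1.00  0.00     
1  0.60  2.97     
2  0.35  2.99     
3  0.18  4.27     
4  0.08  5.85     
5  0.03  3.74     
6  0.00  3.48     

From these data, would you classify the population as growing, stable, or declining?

R0 = Σ lx·mx = 0 + 1.782 + 1.0465 + 0.7686 + 0.468 + 0.1122 + 0 = 4.1773
R0 > 1, so the population is growing.

growing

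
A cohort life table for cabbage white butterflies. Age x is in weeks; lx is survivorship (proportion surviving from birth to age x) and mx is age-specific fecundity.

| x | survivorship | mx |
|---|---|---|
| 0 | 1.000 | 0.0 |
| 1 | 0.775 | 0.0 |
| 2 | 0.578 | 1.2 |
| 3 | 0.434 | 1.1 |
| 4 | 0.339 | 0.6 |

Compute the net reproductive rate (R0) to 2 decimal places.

1.37

lx·mx by age: 0, 0, 0.6936, 0.4774, 0.2034
R0 = Σ lx·mx = 1.3744 → 1.37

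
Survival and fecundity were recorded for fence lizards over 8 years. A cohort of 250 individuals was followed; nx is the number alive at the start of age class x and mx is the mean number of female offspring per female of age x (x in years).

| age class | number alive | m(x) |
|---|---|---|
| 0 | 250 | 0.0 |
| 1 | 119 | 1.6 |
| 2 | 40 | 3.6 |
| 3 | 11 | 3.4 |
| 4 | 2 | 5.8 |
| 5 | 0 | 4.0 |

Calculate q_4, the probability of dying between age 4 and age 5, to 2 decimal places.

lx = nx/n0 = nx/250: 1, 0.476, 0.16, 0.044, 0.008, 0
q_4 = (l_4 − l_5) / l_4 = (0.008 − 0) / 0.008
     = 0.008 / 0.008 = 1 → 1.00

1.00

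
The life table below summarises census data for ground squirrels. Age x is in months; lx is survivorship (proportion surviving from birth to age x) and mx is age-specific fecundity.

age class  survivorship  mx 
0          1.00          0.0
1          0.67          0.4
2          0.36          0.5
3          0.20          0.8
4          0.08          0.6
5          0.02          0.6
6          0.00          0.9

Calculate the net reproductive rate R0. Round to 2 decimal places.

0.67

lx·mx by age: 0, 0.268, 0.18, 0.16, 0.048, 0.012, 0
R0 = Σ lx·mx = 0.668 → 0.67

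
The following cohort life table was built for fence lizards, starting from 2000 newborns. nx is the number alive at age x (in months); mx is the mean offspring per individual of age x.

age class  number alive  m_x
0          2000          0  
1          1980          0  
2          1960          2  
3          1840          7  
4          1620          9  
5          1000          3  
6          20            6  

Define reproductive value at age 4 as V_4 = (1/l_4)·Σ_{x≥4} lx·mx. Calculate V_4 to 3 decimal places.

10.926

lx = nx/n0 = nx/2000: 1, 0.99, 0.98, 0.92, 0.81, 0.5, 0.01
lx·mx for x ≥ 4: 7.29, 1.5, 0.06 → sum = 8.85
V_4 = 8.85 / l_4 = 8.85 / 0.81 = 10.925926… → 10.926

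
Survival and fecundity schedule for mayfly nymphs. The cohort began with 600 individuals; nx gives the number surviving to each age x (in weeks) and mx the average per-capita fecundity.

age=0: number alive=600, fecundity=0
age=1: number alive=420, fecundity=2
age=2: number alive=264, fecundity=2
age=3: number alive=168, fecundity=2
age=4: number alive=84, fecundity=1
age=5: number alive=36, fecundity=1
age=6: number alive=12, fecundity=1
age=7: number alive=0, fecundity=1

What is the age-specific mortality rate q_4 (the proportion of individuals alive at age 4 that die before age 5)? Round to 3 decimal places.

lx = nx/n0 = nx/600: 1, 0.7, 0.44, 0.28, 0.14, 0.06, 0.02, 0
q_4 = (l_4 − l_5) / l_4 = (0.14 − 0.06) / 0.14
     = 0.08 / 0.14 = 0.571429… → 0.571

0.571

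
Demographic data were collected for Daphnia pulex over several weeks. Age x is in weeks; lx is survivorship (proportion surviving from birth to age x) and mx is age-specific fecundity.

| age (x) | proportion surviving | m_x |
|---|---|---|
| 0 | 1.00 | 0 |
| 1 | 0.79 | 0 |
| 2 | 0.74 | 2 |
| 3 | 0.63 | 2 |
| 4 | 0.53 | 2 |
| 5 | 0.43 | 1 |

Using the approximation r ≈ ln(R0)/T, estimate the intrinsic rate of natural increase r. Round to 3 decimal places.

R0 = Σ lx·mx = 0 + 0 + 1.48 + 1.26 + 1.06 + 0.43 = 4.23
Σ x·lx·mx = 13.13; T = 13.13/4.23 = 3.10402…
r ≈ ln(R0)/T = ln(4.23)/3.10402… = 0.46462… → 0.465

0.465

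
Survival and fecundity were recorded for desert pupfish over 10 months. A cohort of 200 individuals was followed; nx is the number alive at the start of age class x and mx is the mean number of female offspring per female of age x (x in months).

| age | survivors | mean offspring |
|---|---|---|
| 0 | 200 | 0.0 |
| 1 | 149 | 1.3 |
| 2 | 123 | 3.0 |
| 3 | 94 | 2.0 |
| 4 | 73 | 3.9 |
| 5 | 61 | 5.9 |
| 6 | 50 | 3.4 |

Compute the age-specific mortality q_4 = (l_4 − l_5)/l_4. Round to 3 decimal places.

lx = nx/n0 = nx/200: 1, 0.745, 0.615, 0.47, 0.365, 0.305, 0.25
q_4 = (l_4 − l_5) / l_4 = (0.365 − 0.305) / 0.365
     = 0.06 / 0.365 = 0.164384… → 0.164

0.164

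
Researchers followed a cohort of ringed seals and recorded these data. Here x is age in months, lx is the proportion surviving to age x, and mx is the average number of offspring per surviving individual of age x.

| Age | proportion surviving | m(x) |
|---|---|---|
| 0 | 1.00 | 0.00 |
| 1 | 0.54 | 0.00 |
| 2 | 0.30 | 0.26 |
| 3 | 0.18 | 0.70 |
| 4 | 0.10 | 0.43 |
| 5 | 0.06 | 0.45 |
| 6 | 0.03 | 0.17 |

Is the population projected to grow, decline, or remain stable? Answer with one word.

declining

R0 = Σ lx·mx = 0 + 0 + 0.078 + 0.126 + 0.043 + 0.027 + 0.0051 = 0.2791
R0 < 1, so the population is declining.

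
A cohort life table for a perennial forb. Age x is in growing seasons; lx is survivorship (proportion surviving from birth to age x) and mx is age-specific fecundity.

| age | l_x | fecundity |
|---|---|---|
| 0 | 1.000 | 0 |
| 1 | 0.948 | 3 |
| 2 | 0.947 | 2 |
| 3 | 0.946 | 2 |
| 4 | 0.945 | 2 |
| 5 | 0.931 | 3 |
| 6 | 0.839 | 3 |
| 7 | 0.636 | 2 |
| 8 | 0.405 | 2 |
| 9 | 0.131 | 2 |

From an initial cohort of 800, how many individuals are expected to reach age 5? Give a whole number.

Expected survivors = N0 · l_5 = 800 × 0.931 = 744.8 → 745

745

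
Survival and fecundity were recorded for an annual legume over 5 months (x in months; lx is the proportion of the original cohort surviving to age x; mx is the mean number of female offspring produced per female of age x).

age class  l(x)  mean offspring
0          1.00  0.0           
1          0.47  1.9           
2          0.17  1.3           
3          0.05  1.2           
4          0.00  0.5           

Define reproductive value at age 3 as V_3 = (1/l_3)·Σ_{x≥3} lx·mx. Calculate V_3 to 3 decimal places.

1.200

lx·mx for x ≥ 3: 0.06, 0 → sum = 0.06
V_3 = 0.06 / l_3 = 0.06 / 0.05 = 1.2 → 1.200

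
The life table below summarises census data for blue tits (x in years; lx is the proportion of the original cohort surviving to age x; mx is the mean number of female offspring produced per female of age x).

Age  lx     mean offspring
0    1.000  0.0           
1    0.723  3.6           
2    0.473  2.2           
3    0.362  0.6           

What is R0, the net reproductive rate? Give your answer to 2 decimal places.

3.86

lx·mx by age: 0, 2.6028, 1.0406, 0.2172
R0 = Σ lx·mx = 3.8606 → 3.86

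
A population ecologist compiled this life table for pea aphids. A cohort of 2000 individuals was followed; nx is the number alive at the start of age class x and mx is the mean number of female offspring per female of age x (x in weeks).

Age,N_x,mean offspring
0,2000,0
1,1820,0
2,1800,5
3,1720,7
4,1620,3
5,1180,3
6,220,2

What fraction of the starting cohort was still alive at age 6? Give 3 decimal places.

l_6 = n_6/n_0 = 220/2000 = 0.11 → 0.110

0.110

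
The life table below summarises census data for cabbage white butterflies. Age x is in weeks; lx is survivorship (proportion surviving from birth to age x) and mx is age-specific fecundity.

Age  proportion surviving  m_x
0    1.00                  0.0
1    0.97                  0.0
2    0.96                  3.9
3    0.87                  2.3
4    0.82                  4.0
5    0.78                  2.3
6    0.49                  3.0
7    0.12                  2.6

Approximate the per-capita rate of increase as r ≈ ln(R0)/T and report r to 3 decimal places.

0.685

R0 = Σ lx·mx = 0 + 0 + 3.744 + 2.001 + 3.28 + 1.794 + 1.47 + 0.312 = 12.601
Σ x·lx·mx = 46.585; T = 46.585/12.601 = 3.69693…
r ≈ ln(R0)/T = ln(12.601)/3.69693… = 0.68537… → 0.685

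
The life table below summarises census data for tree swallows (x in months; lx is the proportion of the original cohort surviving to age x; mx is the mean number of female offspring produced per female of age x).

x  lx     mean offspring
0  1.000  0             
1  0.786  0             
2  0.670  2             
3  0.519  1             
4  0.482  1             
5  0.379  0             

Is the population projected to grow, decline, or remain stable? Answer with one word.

R0 = Σ lx·mx = 0 + 0 + 1.34 + 0.519 + 0.482 + 0 = 2.341
R0 > 1, so the population is growing.

growing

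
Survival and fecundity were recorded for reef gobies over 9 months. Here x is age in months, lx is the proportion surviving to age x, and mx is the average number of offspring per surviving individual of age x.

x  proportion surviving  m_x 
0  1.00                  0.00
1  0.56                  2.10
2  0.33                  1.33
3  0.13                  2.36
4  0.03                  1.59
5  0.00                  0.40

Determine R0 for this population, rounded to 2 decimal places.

1.97

lx·mx by age: 0, 1.176, 0.4389, 0.3068, 0.0477, 0
R0 = Σ lx·mx = 1.9694 → 1.97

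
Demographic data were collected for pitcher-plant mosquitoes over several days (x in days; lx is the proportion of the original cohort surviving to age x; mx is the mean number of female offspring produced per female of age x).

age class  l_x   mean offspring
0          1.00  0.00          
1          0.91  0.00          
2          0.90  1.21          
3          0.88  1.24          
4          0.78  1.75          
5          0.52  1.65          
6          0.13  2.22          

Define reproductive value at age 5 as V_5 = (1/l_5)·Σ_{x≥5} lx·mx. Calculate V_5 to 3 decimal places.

2.205

lx·mx for x ≥ 5: 0.858, 0.2886 → sum = 1.1466
V_5 = 1.1466 / l_5 = 1.1466 / 0.52 = 2.205 → 2.205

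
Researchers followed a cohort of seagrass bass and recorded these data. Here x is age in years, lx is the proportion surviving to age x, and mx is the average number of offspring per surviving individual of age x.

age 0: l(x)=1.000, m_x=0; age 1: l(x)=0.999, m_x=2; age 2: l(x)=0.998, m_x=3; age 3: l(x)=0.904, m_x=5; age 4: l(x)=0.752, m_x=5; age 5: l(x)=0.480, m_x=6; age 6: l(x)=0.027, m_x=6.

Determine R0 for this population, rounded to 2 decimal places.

lx·mx by age: 0, 1.998, 2.994, 4.52, 3.76, 2.88, 0.162
R0 = Σ lx·mx = 16.314 → 16.31

16.31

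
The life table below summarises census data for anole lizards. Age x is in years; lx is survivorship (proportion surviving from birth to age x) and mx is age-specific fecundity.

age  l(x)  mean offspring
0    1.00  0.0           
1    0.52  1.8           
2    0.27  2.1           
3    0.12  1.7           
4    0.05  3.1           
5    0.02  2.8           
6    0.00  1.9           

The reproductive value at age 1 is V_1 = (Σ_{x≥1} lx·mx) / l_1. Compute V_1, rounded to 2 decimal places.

lx·mx for x ≥ 1: 0.936, 0.567, 0.204, 0.155, 0.056, 0 → sum = 1.918
V_1 = 1.918 / l_1 = 1.918 / 0.52 = 3.688462… → 3.69

3.69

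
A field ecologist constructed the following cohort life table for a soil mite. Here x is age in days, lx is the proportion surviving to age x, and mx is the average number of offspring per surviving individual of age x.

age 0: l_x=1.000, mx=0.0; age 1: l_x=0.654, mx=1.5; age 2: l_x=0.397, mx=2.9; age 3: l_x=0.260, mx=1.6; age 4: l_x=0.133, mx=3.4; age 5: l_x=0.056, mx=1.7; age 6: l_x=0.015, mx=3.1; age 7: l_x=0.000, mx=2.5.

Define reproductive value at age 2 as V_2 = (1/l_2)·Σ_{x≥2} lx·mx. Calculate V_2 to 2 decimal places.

lx·mx for x ≥ 2: 1.1513, 0.416, 0.4522, 0.0952, 0.0465, 0 → sum = 2.1612
V_2 = 2.1612 / l_2 = 2.1612 / 0.397 = 5.443829… → 5.44

5.44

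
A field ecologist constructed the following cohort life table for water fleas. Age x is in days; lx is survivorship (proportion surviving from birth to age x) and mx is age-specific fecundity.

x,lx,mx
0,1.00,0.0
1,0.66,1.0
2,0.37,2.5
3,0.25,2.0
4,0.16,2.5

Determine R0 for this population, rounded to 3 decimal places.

2.485

lx·mx by age: 0, 0.66, 0.925, 0.5, 0.4
R0 = Σ lx·mx = 2.485 → 2.485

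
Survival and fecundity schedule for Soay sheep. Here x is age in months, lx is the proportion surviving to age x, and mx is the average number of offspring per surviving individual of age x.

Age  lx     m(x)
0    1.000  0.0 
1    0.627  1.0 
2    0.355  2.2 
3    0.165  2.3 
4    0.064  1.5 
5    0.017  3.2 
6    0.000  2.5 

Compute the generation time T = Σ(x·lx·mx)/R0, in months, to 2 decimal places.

2.06

lx·mx: 0, 0.627, 0.781, 0.3795, 0.096, 0.0544, 0 → R0 = 1.9379
x·lx·mx: 0, 0.627, 1.562, 1.1385, 0.384, 0.272, 0 → Σ = 3.9835
T = 3.9835 / 1.9379 = 2.055576… → 2.06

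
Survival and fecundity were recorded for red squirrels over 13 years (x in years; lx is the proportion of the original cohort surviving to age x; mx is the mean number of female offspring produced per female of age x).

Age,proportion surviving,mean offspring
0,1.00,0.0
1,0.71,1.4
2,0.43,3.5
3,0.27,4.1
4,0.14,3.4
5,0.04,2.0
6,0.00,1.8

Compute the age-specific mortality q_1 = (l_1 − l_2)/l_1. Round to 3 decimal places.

q_1 = (l_1 − l_2) / l_1 = (0.71 − 0.43) / 0.71
     = 0.28 / 0.71 = 0.394366… → 0.394

0.394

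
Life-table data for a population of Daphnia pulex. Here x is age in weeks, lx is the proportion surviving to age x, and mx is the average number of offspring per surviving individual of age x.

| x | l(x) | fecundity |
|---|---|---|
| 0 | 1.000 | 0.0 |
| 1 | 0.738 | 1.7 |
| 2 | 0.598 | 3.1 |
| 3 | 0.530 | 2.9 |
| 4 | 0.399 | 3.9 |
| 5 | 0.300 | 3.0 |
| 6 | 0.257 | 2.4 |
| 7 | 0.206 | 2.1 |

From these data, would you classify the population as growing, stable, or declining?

growing

R0 = Σ lx·mx = 0 + 1.2546 + 1.8538 + 1.537 + 1.5561 + 0.9 + 0.6168 + 0.4326 = 8.1509
R0 > 1, so the population is growing.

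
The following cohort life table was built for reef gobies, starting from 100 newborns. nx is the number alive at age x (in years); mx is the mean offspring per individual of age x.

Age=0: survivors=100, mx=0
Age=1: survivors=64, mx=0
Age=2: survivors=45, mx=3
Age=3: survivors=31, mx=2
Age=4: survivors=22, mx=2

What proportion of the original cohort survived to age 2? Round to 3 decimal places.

0.450

l_2 = n_2/n_0 = 45/100 = 0.45 → 0.450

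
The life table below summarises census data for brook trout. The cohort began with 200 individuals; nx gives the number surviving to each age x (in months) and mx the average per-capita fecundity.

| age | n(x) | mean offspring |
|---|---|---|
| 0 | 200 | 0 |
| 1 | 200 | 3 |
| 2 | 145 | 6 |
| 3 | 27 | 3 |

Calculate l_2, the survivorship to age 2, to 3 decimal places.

0.725

l_2 = n_2/n_0 = 145/200 = 0.725 → 0.725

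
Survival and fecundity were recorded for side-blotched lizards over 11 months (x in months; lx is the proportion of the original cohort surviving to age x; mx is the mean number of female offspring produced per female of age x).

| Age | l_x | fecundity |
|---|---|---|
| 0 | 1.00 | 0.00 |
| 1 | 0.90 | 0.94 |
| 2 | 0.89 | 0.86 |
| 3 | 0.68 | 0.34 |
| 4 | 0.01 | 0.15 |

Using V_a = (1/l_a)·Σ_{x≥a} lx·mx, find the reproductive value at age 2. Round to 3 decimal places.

lx·mx for x ≥ 2: 0.7654, 0.2312, 0.0015 → sum = 0.9981
V_2 = 0.9981 / l_2 = 0.9981 / 0.89 = 1.121461… → 1.121

1.121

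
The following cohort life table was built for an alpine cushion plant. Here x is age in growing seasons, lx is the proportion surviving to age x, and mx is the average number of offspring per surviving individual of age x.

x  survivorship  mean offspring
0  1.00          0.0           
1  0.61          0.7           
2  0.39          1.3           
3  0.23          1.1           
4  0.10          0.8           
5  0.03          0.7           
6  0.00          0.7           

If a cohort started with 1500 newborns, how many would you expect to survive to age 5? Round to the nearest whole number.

45

Expected survivors = N0 · l_5 = 1500 × 0.03 = 45 → 45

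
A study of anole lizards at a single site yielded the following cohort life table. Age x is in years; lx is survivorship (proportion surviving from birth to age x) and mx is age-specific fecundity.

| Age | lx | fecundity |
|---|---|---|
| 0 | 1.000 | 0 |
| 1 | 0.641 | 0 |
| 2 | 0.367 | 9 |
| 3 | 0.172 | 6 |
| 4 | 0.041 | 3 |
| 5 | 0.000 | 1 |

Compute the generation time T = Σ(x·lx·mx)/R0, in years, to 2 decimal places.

lx·mx: 0, 0, 3.303, 1.032, 0.123, 0 → R0 = 4.458
x·lx·mx: 0, 0, 6.606, 3.096, 0.492, 0 → Σ = 10.194
T = 10.194 / 4.458 = 2.286676… → 2.29

2.29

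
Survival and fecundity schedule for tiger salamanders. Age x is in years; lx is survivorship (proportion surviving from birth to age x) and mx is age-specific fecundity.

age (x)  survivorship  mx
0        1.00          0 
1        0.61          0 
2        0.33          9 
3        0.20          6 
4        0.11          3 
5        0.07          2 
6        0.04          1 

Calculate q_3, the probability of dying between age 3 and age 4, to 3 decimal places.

0.450

q_3 = (l_3 − l_4) / l_3 = (0.2 − 0.11) / 0.2
     = 0.09 / 0.2 = 0.45 → 0.450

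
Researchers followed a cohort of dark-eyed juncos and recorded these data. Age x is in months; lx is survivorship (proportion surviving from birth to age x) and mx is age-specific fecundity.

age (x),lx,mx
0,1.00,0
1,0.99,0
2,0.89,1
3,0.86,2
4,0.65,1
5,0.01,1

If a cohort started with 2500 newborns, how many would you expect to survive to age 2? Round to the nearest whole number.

2225

Expected survivors = N0 · l_2 = 2500 × 0.89 = 2225 → 2225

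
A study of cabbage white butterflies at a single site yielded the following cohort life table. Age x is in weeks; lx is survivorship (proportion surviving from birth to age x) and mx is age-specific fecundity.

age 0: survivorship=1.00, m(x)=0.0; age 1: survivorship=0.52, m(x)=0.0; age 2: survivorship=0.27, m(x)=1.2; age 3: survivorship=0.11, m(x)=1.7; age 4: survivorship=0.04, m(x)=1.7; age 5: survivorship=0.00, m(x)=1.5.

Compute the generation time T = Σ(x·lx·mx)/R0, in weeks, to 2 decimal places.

lx·mx: 0, 0, 0.324, 0.187, 0.068, 0 → R0 = 0.579
x·lx·mx: 0, 0, 0.648, 0.561, 0.272, 0 → Σ = 1.481
T = 1.481 / 0.579 = 2.557858… → 2.56

2.56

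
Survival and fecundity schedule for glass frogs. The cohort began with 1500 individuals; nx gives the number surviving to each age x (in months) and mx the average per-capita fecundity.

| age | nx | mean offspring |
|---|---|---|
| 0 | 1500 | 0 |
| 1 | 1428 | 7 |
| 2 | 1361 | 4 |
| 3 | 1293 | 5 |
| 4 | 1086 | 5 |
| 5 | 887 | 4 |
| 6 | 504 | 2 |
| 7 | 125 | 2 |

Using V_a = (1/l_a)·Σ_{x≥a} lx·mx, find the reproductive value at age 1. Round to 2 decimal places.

lx = nx/n0 = nx/1500: 1, 0.952, 0.90733…, 0.862, 0.724, 0.59133…, 0.336, 0.08333…
lx·mx for x ≥ 1: 6.664, 3.629333…, 4.31, 3.62, 2.365333…, 0.672, 0.166667… → sum = 21.427333…
V_1 = 21.427333… / l_1 = 21.427333… / 0.952 = 22.507703… → 22.51

22.51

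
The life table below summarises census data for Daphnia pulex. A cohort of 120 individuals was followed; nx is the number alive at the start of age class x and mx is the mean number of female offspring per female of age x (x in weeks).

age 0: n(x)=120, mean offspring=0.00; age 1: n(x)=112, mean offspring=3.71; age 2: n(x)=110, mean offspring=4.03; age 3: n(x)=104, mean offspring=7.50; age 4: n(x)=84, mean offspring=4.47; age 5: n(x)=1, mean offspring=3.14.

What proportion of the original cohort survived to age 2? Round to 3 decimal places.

0.917

l_2 = n_2/n_0 = 110/120 = 0.916667… → 0.917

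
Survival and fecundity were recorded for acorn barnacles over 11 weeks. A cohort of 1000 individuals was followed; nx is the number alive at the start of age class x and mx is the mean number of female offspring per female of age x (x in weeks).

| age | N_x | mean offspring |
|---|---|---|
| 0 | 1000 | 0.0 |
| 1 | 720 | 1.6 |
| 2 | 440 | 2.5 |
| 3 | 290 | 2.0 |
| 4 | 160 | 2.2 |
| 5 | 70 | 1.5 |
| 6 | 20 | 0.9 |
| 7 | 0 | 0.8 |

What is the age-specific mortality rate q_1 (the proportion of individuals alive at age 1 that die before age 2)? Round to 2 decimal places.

lx = nx/n0 = nx/1000: 1, 0.72, 0.44, 0.29, 0.16, 0.07, 0.02, 0
q_1 = (l_1 − l_2) / l_1 = (0.72 − 0.44) / 0.72
     = 0.28 / 0.72 = 0.388889… → 0.39

0.39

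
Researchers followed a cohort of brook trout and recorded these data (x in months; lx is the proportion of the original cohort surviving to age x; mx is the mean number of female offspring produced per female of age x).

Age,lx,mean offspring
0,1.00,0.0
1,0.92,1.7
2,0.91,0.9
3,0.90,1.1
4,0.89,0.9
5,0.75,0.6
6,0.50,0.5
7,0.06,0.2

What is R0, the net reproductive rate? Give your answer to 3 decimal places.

4.886

lx·mx by age: 0, 1.564, 0.819, 0.99, 0.801, 0.45, 0.25, 0.012
R0 = Σ lx·mx = 4.886 → 4.886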